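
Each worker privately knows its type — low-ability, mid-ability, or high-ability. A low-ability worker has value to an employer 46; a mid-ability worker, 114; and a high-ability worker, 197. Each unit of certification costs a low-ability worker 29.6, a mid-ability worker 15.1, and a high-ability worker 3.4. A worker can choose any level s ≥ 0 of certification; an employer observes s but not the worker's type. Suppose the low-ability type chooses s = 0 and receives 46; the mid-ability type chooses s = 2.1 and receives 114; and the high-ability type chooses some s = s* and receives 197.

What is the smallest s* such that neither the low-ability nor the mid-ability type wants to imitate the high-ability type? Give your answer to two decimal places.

7.60

Mid-ability type (on-path payoff 114 − 15.1×2.1 = 82.29) won't mimic when 82.29 ≥ 197 − 15.1·s*, i.e. s* ≥ 7.60.
Low-ability type (on-path payoff 46) won't mimic when 46 ≥ 197 − 29.6·s*, i.e. s* ≥ 5.10.
Both must hold, so s* = max(5.10, 7.60) = 7.60. The mid-ability type's constraint binds.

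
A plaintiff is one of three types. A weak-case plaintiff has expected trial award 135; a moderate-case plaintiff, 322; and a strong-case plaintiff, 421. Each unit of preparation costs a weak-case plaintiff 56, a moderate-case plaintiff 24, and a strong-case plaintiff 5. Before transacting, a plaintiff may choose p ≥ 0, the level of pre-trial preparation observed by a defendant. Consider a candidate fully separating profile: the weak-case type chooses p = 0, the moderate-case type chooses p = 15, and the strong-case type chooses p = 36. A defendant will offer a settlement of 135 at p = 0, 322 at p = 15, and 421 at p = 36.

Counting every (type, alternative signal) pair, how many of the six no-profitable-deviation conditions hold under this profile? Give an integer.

Weak-case (own payoff 135): to p=15 gives 322 − 56×15 = -518 → no gain ✓; to p=36 gives 421 − 56×36 = -1595 → no gain ✓.
Strong-case (own payoff 421 − 5×36 = 241): to p=0 gives 135 → no gain ✓; to p=15 gives 322 − 5×15 = 247 → profitable ✗.
Moderate-case (own payoff 322 − 24×15 = -38): to p=0 gives 135 → profitable ✗; to p=36 gives 421 − 24×36 = -443 → no gain ✓.
4 of the 6 constraints hold; not an equilibrium.

4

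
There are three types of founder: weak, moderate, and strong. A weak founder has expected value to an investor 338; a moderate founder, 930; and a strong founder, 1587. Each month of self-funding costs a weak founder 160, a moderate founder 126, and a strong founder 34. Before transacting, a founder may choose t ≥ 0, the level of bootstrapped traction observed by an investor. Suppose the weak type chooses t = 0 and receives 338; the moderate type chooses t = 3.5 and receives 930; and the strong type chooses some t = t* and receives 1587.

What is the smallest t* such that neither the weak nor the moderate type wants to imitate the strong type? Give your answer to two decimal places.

Moderate type (on-path payoff 930 − 126×3.5 = 489) won't mimic when 489 ≥ 1587 − 126·t*, i.e. t* ≥ 8.71.
Weak type (on-path payoff 338) won't mimic when 338 ≥ 1587 − 160·t*, i.e. t* ≥ 7.81.
Both must hold, so t* = max(7.81, 8.71) = 8.71. The moderate type's constraint binds.

8.71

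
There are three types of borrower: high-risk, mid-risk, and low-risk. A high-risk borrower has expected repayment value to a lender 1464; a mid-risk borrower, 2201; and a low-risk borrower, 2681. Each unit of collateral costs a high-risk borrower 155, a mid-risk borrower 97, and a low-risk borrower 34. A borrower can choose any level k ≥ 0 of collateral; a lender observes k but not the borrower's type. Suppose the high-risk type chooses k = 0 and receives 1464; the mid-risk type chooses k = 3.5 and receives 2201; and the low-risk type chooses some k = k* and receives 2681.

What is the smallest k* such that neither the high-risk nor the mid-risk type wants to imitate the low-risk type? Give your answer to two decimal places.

High-risk type (on-path payoff 1464) won't mimic when 1464 ≥ 2681 − 155·k*, i.e. k* ≥ 7.85.
Mid-risk type (on-path payoff 2201 − 97×3.5 = 1861.5) won't mimic when 1861.5 ≥ 2681 − 97·k*, i.e. k* ≥ 8.45.
Both must hold, so k* = max(7.85, 8.45) = 8.45. The mid-risk type's constraint binds.

8.45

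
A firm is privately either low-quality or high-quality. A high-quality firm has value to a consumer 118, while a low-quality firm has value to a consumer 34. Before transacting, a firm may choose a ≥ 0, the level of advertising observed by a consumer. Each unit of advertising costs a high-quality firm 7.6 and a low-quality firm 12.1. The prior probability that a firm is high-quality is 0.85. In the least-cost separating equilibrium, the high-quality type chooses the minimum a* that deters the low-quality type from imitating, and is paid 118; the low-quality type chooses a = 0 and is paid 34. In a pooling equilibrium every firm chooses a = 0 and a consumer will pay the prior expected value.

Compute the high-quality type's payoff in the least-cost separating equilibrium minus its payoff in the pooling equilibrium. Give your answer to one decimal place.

Least-cost separating signal: a* solves 34 = 118 − 12.1·a*, so a* = (118 − 34)/12.1 ≈ 6.9421.
High-quality type's separating payoff: 118 − 7.6 × a* = 118 − 7.6 × (118 − 34)/12.1 = 118 − 638.4/12.1 ≈ 65.240.
Pooling payoff: 0.85 × 118 + 0.15 × 34 = 105.4.
Difference: 65.240 − 105.4 = -40.16, i.e. -40.2 to one decimal place.
The high-quality type would prefer the pooling outcome.

-40.2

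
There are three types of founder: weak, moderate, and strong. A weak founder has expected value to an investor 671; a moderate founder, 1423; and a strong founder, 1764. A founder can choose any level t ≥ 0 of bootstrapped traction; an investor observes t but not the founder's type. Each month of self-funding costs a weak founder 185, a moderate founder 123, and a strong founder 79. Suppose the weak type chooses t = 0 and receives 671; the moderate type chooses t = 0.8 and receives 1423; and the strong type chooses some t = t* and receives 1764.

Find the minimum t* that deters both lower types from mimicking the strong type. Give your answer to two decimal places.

Weak type (on-path payoff 671) won't mimic when 671 ≥ 1764 − 185·t*, i.e. t* ≥ 5.91.
Moderate type (on-path payoff 1423 − 123×0.8 = 1324.6) won't mimic when 1324.6 ≥ 1764 − 123·t*, i.e. t* ≥ 3.57.
Both must hold, so t* = max(5.91, 3.57) = 5.91. The weak type's constraint binds.

5.91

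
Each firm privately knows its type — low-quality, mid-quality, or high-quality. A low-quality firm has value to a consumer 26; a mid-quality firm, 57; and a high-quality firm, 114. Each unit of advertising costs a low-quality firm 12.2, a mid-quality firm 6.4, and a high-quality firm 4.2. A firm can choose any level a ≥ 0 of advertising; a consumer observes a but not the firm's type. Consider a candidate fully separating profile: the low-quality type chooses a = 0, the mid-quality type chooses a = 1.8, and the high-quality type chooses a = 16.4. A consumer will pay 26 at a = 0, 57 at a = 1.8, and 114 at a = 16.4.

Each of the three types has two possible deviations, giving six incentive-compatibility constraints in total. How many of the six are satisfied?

Low-quality (own payoff 26): to a=1.8 gives 57 − 12.2×1.8 = 35.04 → profitable ✗; to a=16.4 gives 114 − 12.2×16.4 = -86.08 → no gain ✓.
High-quality (own payoff 114 − 4.2×16.4 = 45.12): to a=0 gives 26 → no gain ✓; to a=1.8 gives 57 − 4.2×1.8 = 49.44 → profitable ✗.
Mid-quality (own payoff 57 − 6.4×1.8 = 45.48): to a=0 gives 26 → no gain ✓; to a=16.4 gives 114 − 6.4×16.4 = 9.04 → no gain ✓.
4 of the 6 constraints hold; not an equilibrium.

4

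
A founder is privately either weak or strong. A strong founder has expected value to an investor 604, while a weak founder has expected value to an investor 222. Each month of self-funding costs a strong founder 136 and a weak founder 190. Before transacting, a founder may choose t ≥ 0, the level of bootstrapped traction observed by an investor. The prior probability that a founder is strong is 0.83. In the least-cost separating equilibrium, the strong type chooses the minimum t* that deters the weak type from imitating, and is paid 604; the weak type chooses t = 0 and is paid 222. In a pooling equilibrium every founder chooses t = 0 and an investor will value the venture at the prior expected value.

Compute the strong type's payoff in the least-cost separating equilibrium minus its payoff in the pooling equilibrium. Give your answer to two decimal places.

-208.49

Least-cost separating signal: t* solves 222 = 604 − 190·t*, so t* = (604 − 222)/190 ≈ 2.0105.
Strong type's separating payoff: 604 − 136 × t* = 604 − 136 × (604 − 222)/190 = 604 − 51952/190 ≈ 330.5684.
Pooling payoff: 0.83 × 604 + 0.17 × 222 = 539.06.
Difference: 330.5684 − 539.06 = -208.4916, i.e. -208.49 to two decimal places.
The strong type would prefer the pooling outcome.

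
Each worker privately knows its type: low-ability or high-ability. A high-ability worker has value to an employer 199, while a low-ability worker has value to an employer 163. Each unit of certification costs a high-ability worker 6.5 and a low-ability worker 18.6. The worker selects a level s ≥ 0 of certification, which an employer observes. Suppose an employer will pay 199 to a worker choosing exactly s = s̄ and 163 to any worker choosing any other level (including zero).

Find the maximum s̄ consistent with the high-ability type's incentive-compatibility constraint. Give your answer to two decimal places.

5.54

Choosing s̄ yields the high-ability type 199 − 6.5·s̄; choosing zero yields 163.
The high-ability type is indifferent at 199 − 6.5·s̄ = 163, i.e. s̄ = (199 − 163) / 6.5 ≈ 5.54.
For any s̄ above 5.54 the high-ability type would rather pool at zero, so separation collapses.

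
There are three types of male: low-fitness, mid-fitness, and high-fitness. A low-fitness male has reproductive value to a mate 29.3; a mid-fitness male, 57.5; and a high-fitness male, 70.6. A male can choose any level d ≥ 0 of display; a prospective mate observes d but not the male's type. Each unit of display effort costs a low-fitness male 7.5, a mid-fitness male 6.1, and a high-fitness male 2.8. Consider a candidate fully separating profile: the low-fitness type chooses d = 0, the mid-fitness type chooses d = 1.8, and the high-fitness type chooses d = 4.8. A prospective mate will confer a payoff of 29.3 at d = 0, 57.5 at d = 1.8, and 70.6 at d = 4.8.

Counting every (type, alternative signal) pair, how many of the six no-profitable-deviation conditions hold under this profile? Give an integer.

Mid-fitness (own payoff 57.5 − 6.1×1.8 = 46.52): to d=0 gives 29.3 → no gain ✓; to d=4.8 gives 70.6 − 6.1×4.8 = 41.32 → no gain ✓.
Low-fitness (own payoff 29.3): to d=1.8 gives 57.5 − 7.5×1.8 = 44 → profitable ✗; to d=4.8 gives 70.6 − 7.5×4.8 = 34.6 → profitable ✗.
High-fitness (own payoff 70.6 − 2.8×4.8 = 57.16): to d=0 gives 29.3 → no gain ✓; to d=1.8 gives 57.5 − 2.8×1.8 = 52.46 → no gain ✓.
4 of the 6 constraints hold; not an equilibrium.

4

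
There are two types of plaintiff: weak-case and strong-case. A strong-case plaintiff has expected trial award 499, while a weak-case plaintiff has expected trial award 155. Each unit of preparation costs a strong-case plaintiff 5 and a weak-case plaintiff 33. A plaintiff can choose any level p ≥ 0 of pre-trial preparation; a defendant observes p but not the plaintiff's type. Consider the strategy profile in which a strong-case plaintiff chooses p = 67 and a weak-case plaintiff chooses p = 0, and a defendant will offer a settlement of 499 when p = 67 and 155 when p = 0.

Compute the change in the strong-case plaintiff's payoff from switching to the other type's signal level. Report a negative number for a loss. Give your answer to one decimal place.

-9.0

Playing p = 67 the strong-case plaintiff receives 499 − 5 × 67 = 164.
Deviating to p = 0 yields 155 instead.
Gain from deviating: 155 − 164 = -9.0.
The gain is negative, so the strong-case type's incentive-compatibility constraint is satisfied.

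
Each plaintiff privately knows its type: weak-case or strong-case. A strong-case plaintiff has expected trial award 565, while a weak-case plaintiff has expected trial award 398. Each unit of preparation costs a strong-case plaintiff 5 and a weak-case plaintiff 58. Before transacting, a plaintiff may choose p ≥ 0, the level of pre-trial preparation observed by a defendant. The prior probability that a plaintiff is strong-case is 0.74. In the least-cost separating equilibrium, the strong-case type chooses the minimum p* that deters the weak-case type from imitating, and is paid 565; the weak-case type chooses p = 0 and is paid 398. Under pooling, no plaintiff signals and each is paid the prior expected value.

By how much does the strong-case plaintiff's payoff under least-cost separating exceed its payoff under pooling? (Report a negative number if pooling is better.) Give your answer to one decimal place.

29.0

Least-cost separating signal: p* solves 398 = 565 − 58·p*, so p* = (565 − 398)/58 ≈ 2.8793.
Strong-case type's separating payoff: 565 − 5 × p* = 565 − 5 × (565 − 398)/58 = 565 − 835/58 ≈ 550.603.
Pooling payoff: 0.74 × 565 + 0.26 × 398 = 521.58.
Difference: 550.603 − 521.58 = 29.023, i.e. 29.0 to one decimal place.
The strong-case type prefers to separate.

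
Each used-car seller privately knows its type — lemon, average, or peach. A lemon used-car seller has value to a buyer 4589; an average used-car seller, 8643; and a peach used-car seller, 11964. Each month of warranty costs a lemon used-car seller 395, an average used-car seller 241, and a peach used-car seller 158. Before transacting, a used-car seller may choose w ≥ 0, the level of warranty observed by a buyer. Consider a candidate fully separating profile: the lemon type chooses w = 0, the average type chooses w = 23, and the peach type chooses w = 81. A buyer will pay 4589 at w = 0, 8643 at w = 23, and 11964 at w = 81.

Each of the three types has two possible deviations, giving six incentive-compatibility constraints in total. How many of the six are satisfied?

3

Lemon (own payoff 4589): to w=23 gives 8643 − 395×23 = -442 → no gain ✓; to w=81 gives 11964 − 395×81 = -20031 → no gain ✓.
Average (own payoff 8643 − 241×23 = 3100): to w=0 gives 4589 → profitable ✗; to w=81 gives 11964 − 241×81 = -7557 → no gain ✓.
Peach (own payoff 11964 − 158×81 = -834): to w=0 gives 4589 → profitable ✗; to w=23 gives 8643 − 158×23 = 5009 → profitable ✗.
3 of the 6 constraints hold; not an equilibrium.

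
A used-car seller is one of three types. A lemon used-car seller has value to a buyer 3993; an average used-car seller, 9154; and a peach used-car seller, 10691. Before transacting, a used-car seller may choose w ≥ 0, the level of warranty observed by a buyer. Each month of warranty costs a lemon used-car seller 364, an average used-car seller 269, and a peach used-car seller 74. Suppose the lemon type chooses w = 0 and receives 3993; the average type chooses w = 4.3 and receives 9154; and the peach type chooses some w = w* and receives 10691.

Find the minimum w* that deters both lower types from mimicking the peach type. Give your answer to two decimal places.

Lemon type (on-path payoff 3993) won't mimic when 3993 ≥ 10691 − 364·w*, i.e. w* ≥ 18.40.
Average type (on-path payoff 9154 − 269×4.3 = 7997.3) won't mimic when 7997.3 ≥ 10691 − 269·w*, i.e. w* ≥ 10.01.
Both must hold, so w* = max(18.40, 10.01) = 18.40. The lemon type's constraint binds.

18.40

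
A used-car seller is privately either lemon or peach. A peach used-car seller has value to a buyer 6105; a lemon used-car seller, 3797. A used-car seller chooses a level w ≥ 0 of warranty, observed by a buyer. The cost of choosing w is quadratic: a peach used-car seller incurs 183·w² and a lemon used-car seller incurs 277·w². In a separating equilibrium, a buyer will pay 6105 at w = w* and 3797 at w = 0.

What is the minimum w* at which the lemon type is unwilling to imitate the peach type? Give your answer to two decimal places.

2.89

The lemon type at w = 0 receives 3797; imitating at w* yields 6105 − 277·w*².
Indifference: 3797 = 6105 − 277·w*², so w*² = (6105 − 3797) / 277 ≈ 8.3321.
w* = √8.3321 ≈ 2.89.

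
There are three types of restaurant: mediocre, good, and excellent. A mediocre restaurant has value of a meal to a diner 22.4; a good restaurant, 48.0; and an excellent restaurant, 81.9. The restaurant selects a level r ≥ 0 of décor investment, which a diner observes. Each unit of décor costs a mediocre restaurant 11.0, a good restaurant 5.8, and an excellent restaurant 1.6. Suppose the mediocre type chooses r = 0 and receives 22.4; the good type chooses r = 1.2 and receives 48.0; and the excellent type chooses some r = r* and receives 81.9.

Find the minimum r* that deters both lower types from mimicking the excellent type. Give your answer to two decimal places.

7.04

Mediocre type (on-path payoff 22.4) won't mimic when 22.4 ≥ 81.9 − 11.0·r*, i.e. r* ≥ 5.41.
Good type (on-path payoff 48.0 − 5.8×1.2 = 41.04) won't mimic when 41.04 ≥ 81.9 − 5.8·r*, i.e. r* ≥ 7.04.
Both must hold, so r* = max(5.41, 7.04) = 7.04. The good type's constraint binds.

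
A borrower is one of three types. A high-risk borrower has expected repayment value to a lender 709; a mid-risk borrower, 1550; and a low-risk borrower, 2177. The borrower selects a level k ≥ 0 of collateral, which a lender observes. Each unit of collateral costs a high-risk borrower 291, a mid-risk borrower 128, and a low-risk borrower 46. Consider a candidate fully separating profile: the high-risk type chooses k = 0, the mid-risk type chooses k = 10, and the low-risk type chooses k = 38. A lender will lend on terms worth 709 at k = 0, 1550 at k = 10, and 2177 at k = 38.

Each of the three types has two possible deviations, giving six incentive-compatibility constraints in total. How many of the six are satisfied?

3

High-risk (own payoff 709): to k=10 gives 1550 − 291×10 = -1360 → no gain ✓; to k=38 gives 2177 − 291×38 = -8881 → no gain ✓.
Low-risk (own payoff 2177 − 46×38 = 429): to k=0 gives 709 → profitable ✗; to k=10 gives 1550 − 46×10 = 1090 → profitable ✗.
Mid-risk (own payoff 1550 − 128×10 = 270): to k=0 gives 709 → profitable ✗; to k=38 gives 2177 − 128×38 = -2687 → no gain ✓.
3 of the 6 constraints hold; not an equilibrium.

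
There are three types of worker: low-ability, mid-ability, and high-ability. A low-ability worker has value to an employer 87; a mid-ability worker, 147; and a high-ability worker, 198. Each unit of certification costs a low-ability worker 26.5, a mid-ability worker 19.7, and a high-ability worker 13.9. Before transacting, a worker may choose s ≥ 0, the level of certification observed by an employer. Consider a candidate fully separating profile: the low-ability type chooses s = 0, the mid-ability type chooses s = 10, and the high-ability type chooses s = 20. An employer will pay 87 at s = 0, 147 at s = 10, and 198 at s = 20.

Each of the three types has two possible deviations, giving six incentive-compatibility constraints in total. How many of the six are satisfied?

Mid-ability (own payoff 147 − 19.7×10 = -50): to s=0 gives 87 → profitable ✗; to s=20 gives 198 − 19.7×20 = -196 → no gain ✓.
Low-ability (own payoff 87): to s=10 gives 147 − 26.5×10 = -118 → no gain ✓; to s=20 gives 198 − 26.5×20 = -332 → no gain ✓.
High-ability (own payoff 198 − 13.9×20 = -80): to s=0 gives 87 → profitable ✗; to s=10 gives 147 − 13.9×10 = 8 → profitable ✗.
3 of the 6 constraints hold; not an equilibrium.

3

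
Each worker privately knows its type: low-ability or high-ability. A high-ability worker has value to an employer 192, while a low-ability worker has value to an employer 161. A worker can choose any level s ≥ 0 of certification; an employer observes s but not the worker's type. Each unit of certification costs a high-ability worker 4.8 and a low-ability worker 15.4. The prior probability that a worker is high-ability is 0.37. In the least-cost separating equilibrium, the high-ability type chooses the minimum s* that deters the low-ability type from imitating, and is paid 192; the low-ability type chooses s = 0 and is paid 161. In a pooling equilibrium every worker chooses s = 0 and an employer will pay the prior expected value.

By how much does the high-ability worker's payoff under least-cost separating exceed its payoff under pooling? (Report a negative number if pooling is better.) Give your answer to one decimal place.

9.9

Least-cost separating signal: s* solves 161 = 192 − 15.4·s*, so s* = (192 − 161)/15.4 ≈ 2.0130.
High-ability type's separating payoff: 192 − 4.8 × s* = 192 − 4.8 × (192 − 161)/15.4 = 192 − 148.8/15.4 ≈ 182.338.
Pooling payoff: 0.37 × 192 + 0.63 × 161 = 172.47.
Difference: 182.338 − 172.47 = 9.868, i.e. 9.9 to one decimal place.
The high-ability type prefers to separate.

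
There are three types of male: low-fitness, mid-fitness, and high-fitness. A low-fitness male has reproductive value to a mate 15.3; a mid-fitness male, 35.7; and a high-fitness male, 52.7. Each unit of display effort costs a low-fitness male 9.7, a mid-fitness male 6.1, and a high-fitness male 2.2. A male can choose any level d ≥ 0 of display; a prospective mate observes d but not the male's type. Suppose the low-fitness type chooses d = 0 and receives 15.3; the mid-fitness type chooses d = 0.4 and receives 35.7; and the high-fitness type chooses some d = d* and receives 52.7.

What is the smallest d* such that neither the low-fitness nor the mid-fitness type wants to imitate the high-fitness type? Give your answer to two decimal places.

Low-fitness type (on-path payoff 15.3) won't mimic when 15.3 ≥ 52.7 − 9.7·d*, i.e. d* ≥ 3.86.
Mid-fitness type (on-path payoff 35.7 − 6.1×0.4 = 33.26) won't mimic when 33.26 ≥ 52.7 − 6.1·d*, i.e. d* ≥ 3.19.
Both must hold, so d* = max(3.86, 3.19) = 3.86. The low-fitness type's constraint binds.

3.86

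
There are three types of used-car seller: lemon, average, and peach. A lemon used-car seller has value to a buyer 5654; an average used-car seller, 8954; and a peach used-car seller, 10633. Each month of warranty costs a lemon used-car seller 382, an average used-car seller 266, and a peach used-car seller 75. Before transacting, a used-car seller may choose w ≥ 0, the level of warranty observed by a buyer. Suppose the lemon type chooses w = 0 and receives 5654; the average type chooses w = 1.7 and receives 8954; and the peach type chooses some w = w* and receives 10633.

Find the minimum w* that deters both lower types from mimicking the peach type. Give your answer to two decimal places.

Lemon type (on-path payoff 5654) won't mimic when 5654 ≥ 10633 − 382·w*, i.e. w* ≥ 13.03.
Average type (on-path payoff 8954 − 266×1.7 = 8501.8) won't mimic when 8501.8 ≥ 10633 − 266·w*, i.e. w* ≥ 8.01.
Both must hold, so w* = max(13.03, 8.01) = 13.03. The lemon type's constraint binds.

13.03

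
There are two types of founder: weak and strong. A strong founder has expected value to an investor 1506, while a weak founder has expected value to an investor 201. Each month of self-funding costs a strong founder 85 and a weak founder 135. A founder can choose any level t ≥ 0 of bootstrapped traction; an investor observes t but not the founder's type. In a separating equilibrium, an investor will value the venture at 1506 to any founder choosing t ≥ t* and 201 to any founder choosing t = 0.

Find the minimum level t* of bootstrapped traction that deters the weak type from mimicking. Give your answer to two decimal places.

9.67

A weak founder choosing t = 0 receives 201.
Imitating at t* instead would pay 1506 at cost 135·t*, netting 1506 − 135·t*.
Indifference: 201 = 1506 − 135·t*, so t* = (1506 − 201) / 135 ≈ 9.67.
At t* the weak type's incentive constraint just binds; the strong type strictly prefers t* since its per-unit cost is lower.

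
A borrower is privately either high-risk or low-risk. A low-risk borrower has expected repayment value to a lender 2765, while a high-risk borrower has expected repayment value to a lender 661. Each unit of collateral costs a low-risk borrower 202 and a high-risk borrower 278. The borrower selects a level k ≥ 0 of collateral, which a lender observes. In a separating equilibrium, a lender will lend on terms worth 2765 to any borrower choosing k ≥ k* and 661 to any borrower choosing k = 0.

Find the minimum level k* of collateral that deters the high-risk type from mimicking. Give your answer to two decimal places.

7.57

A high-risk borrower choosing k = 0 receives 661.
Imitating at k* instead would pay 2765 at cost 278·k*, netting 2765 − 278·k*.
Indifference: 661 = 2765 − 278·k*, so k* = (2765 − 661) / 278 ≈ 7.57.
This is the high-risk type's binding incentive-compatibility constraint; any k ≥ 7.57 sustains separation on that side.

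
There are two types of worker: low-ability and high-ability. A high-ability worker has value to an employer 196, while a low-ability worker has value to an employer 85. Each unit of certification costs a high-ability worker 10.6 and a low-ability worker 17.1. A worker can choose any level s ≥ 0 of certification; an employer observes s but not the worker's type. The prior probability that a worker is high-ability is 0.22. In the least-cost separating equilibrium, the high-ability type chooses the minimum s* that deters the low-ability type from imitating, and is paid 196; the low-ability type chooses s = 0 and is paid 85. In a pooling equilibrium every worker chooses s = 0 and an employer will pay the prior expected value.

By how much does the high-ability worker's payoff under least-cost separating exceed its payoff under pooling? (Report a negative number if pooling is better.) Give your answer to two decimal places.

17.77

Least-cost separating signal: s* solves 85 = 196 − 17.1·s*, so s* = (196 − 85)/17.1 ≈ 6.4912.
High-ability type's separating payoff: 196 − 10.6 × s* = 196 − 10.6 × (196 − 85)/17.1 = 196 − 1176.6/17.1 ≈ 127.1930.
Pooling payoff: 0.22 × 196 + 0.78 × 85 = 109.42.
Difference: 127.1930 − 109.42 = 17.773, i.e. 17.77 to two decimal places.
The high-ability type prefers to separate.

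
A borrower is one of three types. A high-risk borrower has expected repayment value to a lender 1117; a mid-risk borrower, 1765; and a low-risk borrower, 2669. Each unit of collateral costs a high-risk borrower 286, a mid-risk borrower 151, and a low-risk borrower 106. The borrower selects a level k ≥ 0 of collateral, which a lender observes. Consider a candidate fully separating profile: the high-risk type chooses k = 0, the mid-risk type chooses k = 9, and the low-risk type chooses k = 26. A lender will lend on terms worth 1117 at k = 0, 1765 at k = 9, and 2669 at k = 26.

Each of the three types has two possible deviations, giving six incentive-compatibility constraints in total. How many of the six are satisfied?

Low-risk (own payoff 2669 − 106×26 = -87): to k=0 gives 1117 → profitable ✗; to k=9 gives 1765 − 106×9 = 811 → profitable ✗.
Mid-risk (own payoff 1765 − 151×9 = 406): to k=0 gives 1117 → profitable ✗; to k=26 gives 2669 − 151×26 = -1257 → no gain ✓.
High-risk (own payoff 1117): to k=9 gives 1765 − 286×9 = -809 → no gain ✓; to k=26 gives 2669 − 286×26 = -4767 → no gain ✓.
3 of the 6 constraints hold; not an equilibrium.

3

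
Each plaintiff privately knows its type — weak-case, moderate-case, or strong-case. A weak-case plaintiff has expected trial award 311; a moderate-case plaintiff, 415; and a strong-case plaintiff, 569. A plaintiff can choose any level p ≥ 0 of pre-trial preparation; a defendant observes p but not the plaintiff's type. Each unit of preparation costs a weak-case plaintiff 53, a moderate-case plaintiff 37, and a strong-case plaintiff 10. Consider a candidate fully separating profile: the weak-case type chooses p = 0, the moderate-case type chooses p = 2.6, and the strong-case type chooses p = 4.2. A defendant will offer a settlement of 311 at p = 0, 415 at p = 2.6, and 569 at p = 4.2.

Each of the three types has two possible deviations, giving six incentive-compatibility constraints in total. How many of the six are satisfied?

Strong-case (own payoff 569 − 10×4.2 = 527): to p=0 gives 311 → no gain ✓; to p=2.6 gives 415 − 10×2.6 = 389 → no gain ✓.
Weak-case (own payoff 311): to p=2.6 gives 415 − 53×2.6 = 277.2 → no gain ✓; to p=4.2 gives 569 − 53×4.2 = 346.4 → profitable ✗.
Moderate-case (own payoff 415 − 37×2.6 = 318.8): to p=0 gives 311 → no gain ✓; to p=4.2 gives 569 − 37×4.2 = 413.6 → profitable ✗.
4 of the 6 constraints hold; not an equilibrium.

4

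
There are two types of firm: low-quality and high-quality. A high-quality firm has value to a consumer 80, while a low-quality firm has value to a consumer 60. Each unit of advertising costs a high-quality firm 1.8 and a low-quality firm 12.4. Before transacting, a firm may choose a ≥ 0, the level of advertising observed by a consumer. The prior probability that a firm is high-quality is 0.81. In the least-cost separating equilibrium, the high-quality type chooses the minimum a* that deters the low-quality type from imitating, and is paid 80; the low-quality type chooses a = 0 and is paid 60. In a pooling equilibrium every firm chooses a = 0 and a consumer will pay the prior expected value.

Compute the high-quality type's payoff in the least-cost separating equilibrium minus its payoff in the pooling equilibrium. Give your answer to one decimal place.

Least-cost separating signal: a* solves 60 = 80 − 12.4·a*, so a* = (80 − 60)/12.4 ≈ 1.6129.
High-quality type's separating payoff: 80 − 1.8 × a* = 80 − 1.8 × (80 − 60)/12.4 = 80 − 36/12.4 ≈ 77.097.
Pooling payoff: 0.81 × 80 + 0.19 × 60 = 76.2.
Difference: 77.097 − 76.2 = 0.897, i.e. 0.9 to one decimal place.
The high-quality type prefers to separate.

0.9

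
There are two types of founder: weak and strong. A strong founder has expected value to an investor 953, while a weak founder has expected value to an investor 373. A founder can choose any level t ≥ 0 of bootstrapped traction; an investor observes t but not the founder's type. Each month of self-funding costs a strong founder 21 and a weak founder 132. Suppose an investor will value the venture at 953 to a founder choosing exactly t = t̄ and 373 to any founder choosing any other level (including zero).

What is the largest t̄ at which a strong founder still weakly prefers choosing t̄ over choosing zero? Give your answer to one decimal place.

Choosing t̄ yields the strong type 953 − 21·t̄; choosing zero yields 373.
The strong type is indifferent at 953 − 21·t̄ = 373, i.e. t̄ = (953 − 373) / 21 ≈ 27.6.
For any t̄ above 27.6 the strong type would rather pool at zero, so separation collapses.

27.6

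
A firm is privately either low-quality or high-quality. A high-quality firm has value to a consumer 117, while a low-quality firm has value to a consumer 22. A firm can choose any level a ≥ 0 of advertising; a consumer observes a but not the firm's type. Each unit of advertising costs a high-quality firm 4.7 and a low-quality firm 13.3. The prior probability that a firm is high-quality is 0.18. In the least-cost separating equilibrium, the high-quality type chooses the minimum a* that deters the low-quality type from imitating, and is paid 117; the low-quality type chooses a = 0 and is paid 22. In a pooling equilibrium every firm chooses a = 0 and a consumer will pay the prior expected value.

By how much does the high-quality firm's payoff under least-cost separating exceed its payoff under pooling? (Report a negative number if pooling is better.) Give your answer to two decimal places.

Least-cost separating signal: a* solves 22 = 117 − 13.3·a*, so a* = (117 − 22)/13.3 ≈ 7.1429.
High-quality type's separating payoff: 117 − 4.7 × a* = 117 − 4.7 × (117 − 22)/13.3 = 117 − 446.5/13.3 ≈ 83.4286.
Pooling payoff: 0.18 × 117 + 0.82 × 22 = 39.1.
Difference: 83.4286 − 39.1 = 44.3286, i.e. 44.33 to two decimal places.
The high-quality type prefers to separate.

44.33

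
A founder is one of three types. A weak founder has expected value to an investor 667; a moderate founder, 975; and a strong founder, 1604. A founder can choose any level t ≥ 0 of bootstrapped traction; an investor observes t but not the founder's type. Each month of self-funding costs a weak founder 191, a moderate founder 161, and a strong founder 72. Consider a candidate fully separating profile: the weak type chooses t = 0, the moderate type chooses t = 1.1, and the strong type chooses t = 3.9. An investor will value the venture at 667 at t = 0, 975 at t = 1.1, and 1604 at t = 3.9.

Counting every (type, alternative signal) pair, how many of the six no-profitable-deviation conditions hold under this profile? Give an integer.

Weak (own payoff 667): to t=1.1 gives 975 − 191×1.1 = 764.9 → profitable ✗; to t=3.9 gives 1604 − 191×3.9 = 859.1 → profitable ✗.
Moderate (own payoff 975 − 161×1.1 = 797.9): to t=0 gives 667 → no gain ✓; to t=3.9 gives 1604 − 161×3.9 = 976.1 → profitable ✗.
Strong (own payoff 1604 − 72×3.9 = 1323.2): to t=0 gives 667 → no gain ✓; to t=1.1 gives 975 − 72×1.1 = 895.8 → no gain ✓.
3 of the 6 constraints hold; not an equilibrium.

3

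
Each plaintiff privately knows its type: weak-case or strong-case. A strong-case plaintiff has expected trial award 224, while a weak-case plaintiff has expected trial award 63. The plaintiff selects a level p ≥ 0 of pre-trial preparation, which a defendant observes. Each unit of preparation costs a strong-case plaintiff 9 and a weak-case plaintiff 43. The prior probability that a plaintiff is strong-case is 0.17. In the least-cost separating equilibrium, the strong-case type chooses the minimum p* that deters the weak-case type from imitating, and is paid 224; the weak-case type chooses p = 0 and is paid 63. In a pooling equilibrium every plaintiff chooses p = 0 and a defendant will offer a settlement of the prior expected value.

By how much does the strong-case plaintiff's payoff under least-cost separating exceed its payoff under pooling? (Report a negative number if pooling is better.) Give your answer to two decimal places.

Least-cost separating signal: p* solves 63 = 224 − 43·p*, so p* = (224 − 63)/43 ≈ 3.7442.
Strong-case type's separating payoff: 224 − 9 × p* = 224 − 9 × (224 − 63)/43 = 224 − 1449/43 ≈ 190.3023.
Pooling payoff: 0.17 × 224 + 0.83 × 63 = 90.37.
Difference: 190.3023 − 90.37 = 99.9323, i.e. 99.93 to two decimal places.
The strong-case type prefers to separate.

99.93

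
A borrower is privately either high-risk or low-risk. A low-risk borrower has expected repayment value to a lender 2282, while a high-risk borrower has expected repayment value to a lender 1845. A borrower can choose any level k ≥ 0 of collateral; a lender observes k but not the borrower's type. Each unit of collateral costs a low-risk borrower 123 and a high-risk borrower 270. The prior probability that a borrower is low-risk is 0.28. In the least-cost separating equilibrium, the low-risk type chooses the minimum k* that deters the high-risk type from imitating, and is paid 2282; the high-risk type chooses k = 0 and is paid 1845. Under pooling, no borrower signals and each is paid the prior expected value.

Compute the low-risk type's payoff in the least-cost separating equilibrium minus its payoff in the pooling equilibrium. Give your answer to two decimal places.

115.56

Least-cost separating signal: k* solves 1845 = 2282 − 270·k*, so k* = (2282 − 1845)/270 ≈ 1.6185.
Low-risk type's separating payoff: 2282 − 123 × k* = 2282 − 123 × (2282 − 1845)/270 = 2282 − 53751/270 ≈ 2082.9222.
Pooling payoff: 0.28 × 2282 + 0.72 × 1845 = 1967.36.
Difference: 2082.9222 − 1967.36 = 115.5622, i.e. 115.56 to two decimal places.
The low-risk type prefers to separate.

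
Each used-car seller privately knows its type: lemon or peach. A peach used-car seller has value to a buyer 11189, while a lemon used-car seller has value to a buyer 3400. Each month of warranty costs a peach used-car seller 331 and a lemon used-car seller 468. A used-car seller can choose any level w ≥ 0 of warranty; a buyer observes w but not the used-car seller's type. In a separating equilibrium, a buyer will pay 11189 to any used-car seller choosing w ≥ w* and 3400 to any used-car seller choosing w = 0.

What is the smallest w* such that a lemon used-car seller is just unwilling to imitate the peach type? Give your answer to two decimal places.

A lemon used-car seller choosing w = 0 receives 3400.
Imitating at w* instead would pay 11189 at cost 468·w*, netting 11189 − 468·w*.
Indifference: 3400 = 11189 − 468·w*, so w* = (11189 − 3400) / 468 ≈ 16.64.
This is the lemon type's binding incentive-compatibility constraint; any w ≥ 16.64 sustains separation on that side.

16.64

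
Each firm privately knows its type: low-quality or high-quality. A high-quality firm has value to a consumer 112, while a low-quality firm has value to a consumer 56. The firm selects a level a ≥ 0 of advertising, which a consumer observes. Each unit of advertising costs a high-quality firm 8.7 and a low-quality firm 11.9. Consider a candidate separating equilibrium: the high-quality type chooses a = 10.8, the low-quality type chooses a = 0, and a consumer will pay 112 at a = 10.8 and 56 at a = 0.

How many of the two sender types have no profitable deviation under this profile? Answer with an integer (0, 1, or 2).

High-quality type: signal → 112 − 8.7 × 10.8 = 18.04; deviate to 0 → 56. IC fails (18.04 < 56).
Low-quality type: stay at 0 → 56; mimic → 112 − 11.9 × 10.8 = -16.52. IC holds (56 ≥ -16.52).
1 of 2 constraints hold, so this profile is not an equilibrium.

1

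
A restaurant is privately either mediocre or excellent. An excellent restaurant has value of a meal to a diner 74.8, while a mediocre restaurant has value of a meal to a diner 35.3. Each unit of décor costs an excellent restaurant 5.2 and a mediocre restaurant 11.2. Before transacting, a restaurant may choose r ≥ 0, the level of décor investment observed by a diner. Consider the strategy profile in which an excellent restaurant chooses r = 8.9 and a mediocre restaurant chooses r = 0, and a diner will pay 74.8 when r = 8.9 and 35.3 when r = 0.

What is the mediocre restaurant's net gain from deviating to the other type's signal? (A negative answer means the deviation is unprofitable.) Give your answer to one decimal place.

-60.2

Playing r = 0 the mediocre restaurant receives 35.3.
Deviating to r = 8.9 brings payment 74.8 at cost 11.2 × 8.9 = 99.68, netting -24.88.
Gain from deviating: -24.88 − 35.3 = -60.18, i.e. -60.2 to one decimal place.
The gain is negative, so the mediocre type's incentive-compatibility constraint is satisfied.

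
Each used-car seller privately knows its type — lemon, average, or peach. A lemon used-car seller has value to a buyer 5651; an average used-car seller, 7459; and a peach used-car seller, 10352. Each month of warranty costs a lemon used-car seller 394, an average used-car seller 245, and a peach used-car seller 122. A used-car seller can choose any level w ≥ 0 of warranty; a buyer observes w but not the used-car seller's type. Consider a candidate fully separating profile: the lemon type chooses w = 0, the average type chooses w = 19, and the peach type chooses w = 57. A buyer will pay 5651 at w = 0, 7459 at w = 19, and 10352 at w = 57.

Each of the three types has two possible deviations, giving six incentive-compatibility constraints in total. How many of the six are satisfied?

3

Average (own payoff 7459 − 245×19 = 2804): to w=0 gives 5651 → profitable ✗; to w=57 gives 10352 − 245×57 = -3613 → no gain ✓.
Lemon (own payoff 5651): to w=19 gives 7459 − 394×19 = -27 → no gain ✓; to w=57 gives 10352 − 394×57 = -12106 → no gain ✓.
Peach (own payoff 10352 − 122×57 = 3398): to w=0 gives 5651 → profitable ✗; to w=19 gives 7459 − 122×19 = 5141 → profitable ✗.
3 of the 6 constraints hold; not an equilibrium.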